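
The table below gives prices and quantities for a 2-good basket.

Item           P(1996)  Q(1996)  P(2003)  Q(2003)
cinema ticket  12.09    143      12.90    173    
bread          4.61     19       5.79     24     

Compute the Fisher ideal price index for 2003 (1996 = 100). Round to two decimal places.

Laspeyres component (base-period weights):
ΣP(2003)Q(1996) = 12.90×143 + 5.79×19 = 1844.7 + 110.01 = 1954.71
ΣP(1996)Q(1996) = 12.09×143 + 4.61×19 = 1728.87 + 87.59 = 1816.46
L = 1954.71 / 1816.46 × 100 = 107.6110
Paasche component (current-period weights):
ΣP(2003)Q(2003) = 12.90×173 + 5.79×24 = 2231.7 + 138.96 = 2370.66
ΣP(1996)Q(2003) = 12.09×173 + 4.61×24 = 2091.57 + 110.64 = 2202.21
P = 2370.66 / 2202.21 × 100 = 107.6491
Fisher = √(L × P) = √(107.6110 × 107.6491) = 107.6300

107.63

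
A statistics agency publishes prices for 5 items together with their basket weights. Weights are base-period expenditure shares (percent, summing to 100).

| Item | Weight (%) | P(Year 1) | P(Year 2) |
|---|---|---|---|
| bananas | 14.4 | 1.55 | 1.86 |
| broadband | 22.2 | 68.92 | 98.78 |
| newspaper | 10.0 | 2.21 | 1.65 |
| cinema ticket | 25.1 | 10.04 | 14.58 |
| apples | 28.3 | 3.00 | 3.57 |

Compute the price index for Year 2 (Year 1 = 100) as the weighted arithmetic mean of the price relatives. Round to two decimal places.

126.69

bananas: 14.4 × (1.86/1.55) = 14.4 × 1.200000 = 17.2800
broadband: 22.2 × (98.78/68.92) = 22.2 × 1.433256 = 31.8183
newspaper: 10.0 × (1.65/2.21) = 10.0 × 0.746606 = 7.4661
cinema ticket: 25.1 × (14.58/10.04) = 25.1 × 1.452191 = 36.4500
apples: 28.3 × (3.57/3.00) = 28.3 × 1.190000 = 33.6770
Index = Σ wᵢ·(p₁ᵢ/p₀ᵢ) = 17.2800 + 31.8183 + 7.4661 + 36.4500 + 33.6770 = 126.6913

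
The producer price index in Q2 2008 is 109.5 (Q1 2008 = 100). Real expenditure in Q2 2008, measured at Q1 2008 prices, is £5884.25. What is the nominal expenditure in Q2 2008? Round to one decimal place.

Nominal = Real × (Index/100) = 5884.25 × (109.5/100)
        = 5884.25 × 1.095 = 6443.2537

6443.3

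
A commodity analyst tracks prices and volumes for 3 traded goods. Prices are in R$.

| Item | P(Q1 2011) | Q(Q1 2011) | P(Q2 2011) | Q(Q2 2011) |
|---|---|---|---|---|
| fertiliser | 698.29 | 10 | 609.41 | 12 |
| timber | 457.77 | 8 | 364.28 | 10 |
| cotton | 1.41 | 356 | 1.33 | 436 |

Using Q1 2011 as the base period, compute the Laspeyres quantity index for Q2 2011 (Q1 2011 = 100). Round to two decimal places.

Laspeyres quantity index uses base-period prices as weights.
ΣP(Q1 2011)·Q(Q2 2011) = 698.29×12 + 457.77×10 + 1.41×436 = 8379.48 + 4577.7 + 614.76 = 13571.94
ΣP(Q1 2011)·Q(Q1 2011) = 698.29×10 + 457.77×8 + 1.41×356 = 6982.9 + 3662.16 + 501.96 = 11147.02
Index = 13571.94 / 11147.02 × 100 = 121.7540

121.75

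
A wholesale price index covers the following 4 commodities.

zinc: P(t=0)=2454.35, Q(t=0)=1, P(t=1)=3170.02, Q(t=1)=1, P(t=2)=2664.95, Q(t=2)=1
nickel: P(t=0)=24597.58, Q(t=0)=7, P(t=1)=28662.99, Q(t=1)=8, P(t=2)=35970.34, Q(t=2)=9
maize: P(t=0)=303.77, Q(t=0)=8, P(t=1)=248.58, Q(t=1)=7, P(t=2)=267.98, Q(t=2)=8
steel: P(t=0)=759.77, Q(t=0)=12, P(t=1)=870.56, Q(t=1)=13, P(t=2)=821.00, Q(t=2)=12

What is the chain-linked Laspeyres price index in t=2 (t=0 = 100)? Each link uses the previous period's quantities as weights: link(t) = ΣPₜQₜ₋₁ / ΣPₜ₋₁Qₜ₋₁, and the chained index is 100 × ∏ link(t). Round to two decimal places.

Link t=0→t=1:
ΣP(t=1)Q(t=0) = 3170.02×1 + 28662.99×7 + 248.58×8 + 870.56×12 = 3170.02 + 200640.93 + 1988.64 + 10446.72 = 216246.31
ΣP(t=0)Q(t=0) = 2454.35×1 + 24597.58×7 + 303.77×8 + 759.77×12 = 2454.35 + 172183.06 + 2430.16 + 9117.24 = 186184.81
link = 216246.31/186184.81 = 1.161461
Link t=1→t=2:
ΣP(t=2)Q(t=1) = 2664.95×1 + 35970.34×8 + 267.98×7 + 821.00×13 = 2664.95 + 287762.72 + 1875.86 + 10673 = 302976.53
ΣP(t=1)Q(t=1) = 3170.02×1 + 28662.99×8 + 248.58×7 + 870.56×13 = 3170.02 + 229303.92 + 1740.06 + 11317.28 = 245531.28
link = 302976.53/245531.28 = 1.233963
Chained index = 100 × 1.161461 × 1.233963 = 143.3199

143.32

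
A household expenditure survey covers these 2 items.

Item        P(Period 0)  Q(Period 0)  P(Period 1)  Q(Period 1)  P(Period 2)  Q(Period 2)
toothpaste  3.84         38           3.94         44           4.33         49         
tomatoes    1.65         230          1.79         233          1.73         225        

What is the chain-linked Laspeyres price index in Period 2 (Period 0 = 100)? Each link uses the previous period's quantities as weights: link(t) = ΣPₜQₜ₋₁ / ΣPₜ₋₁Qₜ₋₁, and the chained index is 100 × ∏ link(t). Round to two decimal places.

107.43

Link Period 0→Period 1:
ΣP(Period 1)Q(Period 0) = 3.94×38 + 1.79×230 = 149.72 + 411.7 = 561.42
ΣP(Period 0)Q(Period 0) = 3.84×38 + 1.65×230 = 145.92 + 379.5 = 525.42
link = 561.42/525.42 = 1.068517
Link Period 1→Period 2:
ΣP(Period 2)Q(Period 1) = 4.33×44 + 1.73×233 = 190.52 + 403.09 = 593.61
ΣP(Period 1)Q(Period 1) = 3.94×44 + 1.79×233 = 173.36 + 417.07 = 590.43
link = 593.61/590.43 = 1.005386
Chained index = 100 × 1.068517 × 1.005386 = 107.4272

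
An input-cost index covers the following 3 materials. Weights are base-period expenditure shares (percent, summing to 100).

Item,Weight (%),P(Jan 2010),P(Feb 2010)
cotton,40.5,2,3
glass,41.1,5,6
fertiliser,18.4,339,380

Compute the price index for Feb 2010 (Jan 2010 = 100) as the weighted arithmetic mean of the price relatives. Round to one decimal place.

cotton: 40.5 × (3/2) = 40.5 × 1.500000 = 60.7500
glass: 41.1 × (6/5) = 41.1 × 1.200000 = 49.3200
fertiliser: 18.4 × (380/339) = 18.4 × 1.120944 = 20.6254
Index = Σ wᵢ·(p₁ᵢ/p₀ᵢ) = 60.7500 + 49.3200 + 20.6254 = 130.6954

130.7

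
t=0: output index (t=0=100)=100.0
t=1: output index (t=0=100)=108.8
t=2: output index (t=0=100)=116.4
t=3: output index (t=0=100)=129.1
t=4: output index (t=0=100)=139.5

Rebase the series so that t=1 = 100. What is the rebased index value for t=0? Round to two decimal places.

Rebased(t=0) = 100.0 / 108.8 × 100 = 91.9118

91.91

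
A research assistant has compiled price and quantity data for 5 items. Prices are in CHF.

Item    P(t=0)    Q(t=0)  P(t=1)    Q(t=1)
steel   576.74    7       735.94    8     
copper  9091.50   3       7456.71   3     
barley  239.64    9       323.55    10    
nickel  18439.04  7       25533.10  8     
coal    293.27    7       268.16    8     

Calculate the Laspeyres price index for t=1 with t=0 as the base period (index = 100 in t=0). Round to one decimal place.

Laspeyres price index uses base-period quantities as weights.
ΣP(t=1)·Q(t=0) = 735.94×7 + 7456.71×3 + 323.55×9 + 25533.10×7 + 268.16×7 = 5151.58 + 22370.13 + 2911.95 + 178731.7 + 1877.12 = 211042.48
ΣP(t=0)·Q(t=0) = 576.74×7 + 9091.50×3 + 239.64×9 + 18439.04×7 + 293.27×7 = 4037.18 + 27274.5 + 2156.76 + 129073.28 + 2052.89 = 164594.61
Index = 211042.48 / 164594.61 × 100 = 128.2196

128.2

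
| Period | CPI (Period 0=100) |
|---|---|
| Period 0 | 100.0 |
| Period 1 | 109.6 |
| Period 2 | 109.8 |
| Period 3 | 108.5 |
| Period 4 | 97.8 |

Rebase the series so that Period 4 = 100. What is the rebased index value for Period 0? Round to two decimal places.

Rebased(Period 0) = 100.0 / 97.8 × 100 = 102.2495

102.25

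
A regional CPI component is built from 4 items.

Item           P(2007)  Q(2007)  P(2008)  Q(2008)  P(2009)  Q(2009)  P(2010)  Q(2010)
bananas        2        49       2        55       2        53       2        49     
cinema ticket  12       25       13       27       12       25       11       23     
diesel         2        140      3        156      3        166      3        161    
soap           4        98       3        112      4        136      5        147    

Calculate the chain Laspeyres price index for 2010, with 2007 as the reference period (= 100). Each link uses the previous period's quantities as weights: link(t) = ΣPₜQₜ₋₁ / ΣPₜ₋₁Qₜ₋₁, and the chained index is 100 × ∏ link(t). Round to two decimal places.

122.09

Link 2007→2008:
ΣP(2008)Q(2007) = 2×49 + 13×25 + 3×140 + 3×98 = 98 + 325 + 420 + 294 = 1137
ΣP(2007)Q(2007) = 2×49 + 12×25 + 2×140 + 4×98 = 98 + 300 + 280 + 392 = 1070
link = 1137/1070 = 1.062617
Link 2008→2009:
ΣP(2009)Q(2008) = 2×55 + 12×27 + 3×156 + 4×112 = 110 + 324 + 468 + 448 = 1350
ΣP(2008)Q(2008) = 2×55 + 13×27 + 3×156 + 3×112 = 110 + 351 + 468 + 336 = 1265
link = 1350/1265 = 1.067194
Link 2009→2010:
ΣP(2010)Q(2009) = 2×53 + 11×25 + 3×166 + 5×136 = 106 + 275 + 498 + 680 = 1559
ΣP(2009)Q(2009) = 2×53 + 12×25 + 3×166 + 4×136 = 106 + 300 + 498 + 544 = 1448
link = 1559/1448 = 1.076657
Chained index = 100 × 1.062617 × 1.067194 × 1.076657 = 122.0949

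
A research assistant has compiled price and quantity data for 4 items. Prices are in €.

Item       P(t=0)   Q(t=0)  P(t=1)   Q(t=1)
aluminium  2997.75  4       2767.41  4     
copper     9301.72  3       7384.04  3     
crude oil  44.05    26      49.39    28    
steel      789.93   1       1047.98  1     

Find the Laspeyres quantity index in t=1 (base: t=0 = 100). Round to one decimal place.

Laspeyres quantity index uses base-period prices as weights.
ΣP(t=0)·Q(t=1) = 2997.75×4 + 9301.72×3 + 44.05×28 + 789.93×1 = 11991 + 27905.16 + 1233.4 + 789.93 = 41919.49
ΣP(t=0)·Q(t=0) = 2997.75×4 + 9301.72×3 + 44.05×26 + 789.93×1 = 11991 + 27905.16 + 1145.3 + 789.93 = 41831.39
Index = 41919.49 / 41831.39 × 100 = 100.2106

100.2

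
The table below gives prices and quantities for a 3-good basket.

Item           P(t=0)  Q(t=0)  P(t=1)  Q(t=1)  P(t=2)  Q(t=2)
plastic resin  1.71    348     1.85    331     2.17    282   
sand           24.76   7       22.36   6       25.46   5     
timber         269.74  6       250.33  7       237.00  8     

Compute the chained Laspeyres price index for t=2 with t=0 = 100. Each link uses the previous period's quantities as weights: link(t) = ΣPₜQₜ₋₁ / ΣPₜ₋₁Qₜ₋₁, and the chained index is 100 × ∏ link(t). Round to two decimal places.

Link t=0→t=1:
ΣP(t=1)Q(t=0) = 1.85×348 + 22.36×7 + 250.33×6 = 643.8 + 156.52 + 1501.98 = 2302.3
ΣP(t=0)Q(t=0) = 1.71×348 + 24.76×7 + 269.74×6 = 595.08 + 173.32 + 1618.44 = 2386.84
link = 2302.3/2386.84 = 0.964581
Link t=1→t=2:
ΣP(t=2)Q(t=1) = 2.17×331 + 25.46×6 + 237.00×7 = 718.27 + 152.76 + 1659 = 2530.03
ΣP(t=1)Q(t=1) = 1.85×331 + 22.36×6 + 250.33×7 = 612.35 + 134.16 + 1752.31 = 2498.82
link = 2530.03/2498.82 = 1.012490
Chained index = 100 × 0.964581 × 1.012490 = 97.6628

97.66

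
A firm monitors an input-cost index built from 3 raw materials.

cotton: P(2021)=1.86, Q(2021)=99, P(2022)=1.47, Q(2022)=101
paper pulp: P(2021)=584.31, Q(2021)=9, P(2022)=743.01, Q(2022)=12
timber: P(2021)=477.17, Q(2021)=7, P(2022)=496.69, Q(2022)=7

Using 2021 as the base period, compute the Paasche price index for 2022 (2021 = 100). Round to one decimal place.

119.0

Paasche price index uses current-period quantities as weights.
ΣP(2022)·Q(2022) = 1.47×101 + 743.01×12 + 496.69×7 = 148.47 + 8916.12 + 3476.83 = 12541.42
ΣP(2021)·Q(2022) = 1.86×101 + 584.31×12 + 477.17×7 = 187.86 + 7011.72 + 3340.19 = 10539.77
Index = 12541.42 / 10539.77 × 100 = 118.9914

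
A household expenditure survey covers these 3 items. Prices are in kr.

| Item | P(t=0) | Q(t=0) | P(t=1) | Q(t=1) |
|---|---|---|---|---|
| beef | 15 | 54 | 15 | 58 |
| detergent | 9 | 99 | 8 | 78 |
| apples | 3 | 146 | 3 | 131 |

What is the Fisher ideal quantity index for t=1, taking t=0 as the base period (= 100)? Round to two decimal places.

Laspeyres component (base-period weights):
ΣP(t=0)Q(t=1) = 15×58 + 9×78 + 3×131 = 870 + 702 + 393 = 1965
ΣP(t=0)Q(t=0) = 15×54 + 9×99 + 3×146 = 810 + 891 + 438 = 2139
L = 1965 / 2139 × 100 = 91.8654
Paasche component (current-period weights):
ΣP(t=1)Q(t=1) = 15×58 + 8×78 + 3×131 = 870 + 624 + 393 = 1887
ΣP(t=1)Q(t=0) = 15×54 + 8×99 + 3×146 = 810 + 792 + 438 = 2040
P = 1887 / 2040 × 100 = 92.5000
Fisher = √(L × P) = √(91.8654 × 92.5000) = 92.1821

92.18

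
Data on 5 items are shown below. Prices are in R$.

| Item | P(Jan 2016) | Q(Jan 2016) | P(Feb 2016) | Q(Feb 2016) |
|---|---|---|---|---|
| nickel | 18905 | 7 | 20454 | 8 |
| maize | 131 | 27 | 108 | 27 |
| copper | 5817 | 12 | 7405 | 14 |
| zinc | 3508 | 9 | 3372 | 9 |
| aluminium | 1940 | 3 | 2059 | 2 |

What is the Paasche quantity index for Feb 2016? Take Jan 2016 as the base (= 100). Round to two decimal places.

112.23

Paasche quantity index uses current-period prices as weights.
ΣP(Feb 2016)·Q(Feb 2016) = 20454×8 + 108×27 + 7405×14 + 3372×9 + 2059×2 = 163632 + 2916 + 103670 + 30348 + 4118 = 304684
ΣP(Feb 2016)·Q(Jan 2016) = 20454×7 + 108×27 + 7405×12 + 3372×9 + 2059×3 = 143178 + 2916 + 88860 + 30348 + 6177 = 271479
Index = 304684 / 271479 × 100 = 112.2311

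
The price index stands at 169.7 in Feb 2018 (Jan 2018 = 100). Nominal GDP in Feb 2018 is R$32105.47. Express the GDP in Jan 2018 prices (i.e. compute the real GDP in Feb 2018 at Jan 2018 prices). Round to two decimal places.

18918.96

Real = Nominal ÷ (Index/100) = 32105.47 ÷ (169.7/100)
     = 32105.47 ÷ 1.697 = 18918.9570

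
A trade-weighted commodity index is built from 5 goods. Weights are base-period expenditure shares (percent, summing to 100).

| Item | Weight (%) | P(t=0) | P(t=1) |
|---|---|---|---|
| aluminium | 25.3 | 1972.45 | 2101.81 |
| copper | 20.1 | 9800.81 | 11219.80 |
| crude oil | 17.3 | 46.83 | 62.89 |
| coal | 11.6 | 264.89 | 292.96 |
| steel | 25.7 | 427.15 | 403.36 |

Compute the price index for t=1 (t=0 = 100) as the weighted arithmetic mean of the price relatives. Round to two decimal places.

110.30

aluminium: 25.3 × (2101.81/1972.45) = 25.3 × 1.065583 = 26.9593
copper: 20.1 × (11219.80/9800.81) = 20.1 × 1.144783 = 23.0101
crude oil: 17.3 × (62.89/46.83) = 17.3 × 1.342943 = 23.2329
coal: 11.6 × (292.96/264.89) = 11.6 × 1.105969 = 12.8292
steel: 25.7 × (403.36/427.15) = 25.7 × 0.944305 = 24.2686
Index = Σ wᵢ·(p₁ᵢ/p₀ᵢ) = 26.9593 + 23.0101 + 23.2329 + 12.8292 + 24.2686 = 110.3002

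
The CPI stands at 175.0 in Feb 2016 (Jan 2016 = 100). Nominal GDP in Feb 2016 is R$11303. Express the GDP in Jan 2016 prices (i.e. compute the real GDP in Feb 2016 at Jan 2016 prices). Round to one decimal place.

Real = Nominal ÷ (Index/100) = 11303 ÷ (175.0/100)
     = 11303 ÷ 1.750 = 6458.8571

6458.9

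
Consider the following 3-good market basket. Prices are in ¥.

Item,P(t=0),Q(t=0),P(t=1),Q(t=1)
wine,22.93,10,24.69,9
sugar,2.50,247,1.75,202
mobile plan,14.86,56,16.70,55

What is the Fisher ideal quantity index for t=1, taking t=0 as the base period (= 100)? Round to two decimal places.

Laspeyres component (base-period weights):
ΣP(t=0)Q(t=1) = 22.93×9 + 2.50×202 + 14.86×55 = 206.37 + 505 + 817.3 = 1528.67
ΣP(t=0)Q(t=0) = 22.93×10 + 2.50×247 + 14.86×56 = 229.3 + 617.5 + 832.16 = 1678.96
L = 1528.67 / 1678.96 × 100 = 91.0486
Paasche component (current-period weights):
ΣP(t=1)Q(t=1) = 24.69×9 + 1.75×202 + 16.70×55 = 222.21 + 353.5 + 918.5 = 1494.21
ΣP(t=1)Q(t=0) = 24.69×10 + 1.75×247 + 16.70×56 = 246.9 + 432.25 + 935.2 = 1614.35
P = 1494.21 / 1614.35 × 100 = 92.5580
Fisher = √(L × P) = √(91.0486 × 92.5580) = 91.8002

91.80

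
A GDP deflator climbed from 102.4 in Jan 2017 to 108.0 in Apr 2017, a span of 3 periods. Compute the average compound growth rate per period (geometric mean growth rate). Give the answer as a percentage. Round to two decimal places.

1.79%

Growth factor = (108.0/102.4)^(1/3) = (1.054688)^(1/3) = 1.017907
Growth rate = 1.017907 − 1 = 0.017907 = 1.7907%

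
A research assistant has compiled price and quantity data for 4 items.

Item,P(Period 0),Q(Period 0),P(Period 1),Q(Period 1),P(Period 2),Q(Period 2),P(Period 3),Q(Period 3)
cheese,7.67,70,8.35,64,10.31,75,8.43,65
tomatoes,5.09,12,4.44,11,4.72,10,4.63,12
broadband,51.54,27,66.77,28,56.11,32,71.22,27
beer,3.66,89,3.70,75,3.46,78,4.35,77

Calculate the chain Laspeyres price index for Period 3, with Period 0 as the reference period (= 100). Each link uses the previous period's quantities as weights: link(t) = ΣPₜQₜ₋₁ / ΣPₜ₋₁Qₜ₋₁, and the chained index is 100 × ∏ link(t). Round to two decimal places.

127.26

Link Period 0→Period 1:
ΣP(Period 1)Q(Period 0) = 8.35×70 + 4.44×12 + 66.77×27 + 3.70×89 = 584.5 + 53.28 + 1802.79 + 329.3 = 2769.87
ΣP(Period 0)Q(Period 0) = 7.67×70 + 5.09×12 + 51.54×27 + 3.66×89 = 536.9 + 61.08 + 1391.58 + 325.74 = 2315.3
link = 2769.87/2315.3 = 1.196333
Link Period 1→Period 2:
ΣP(Period 2)Q(Period 1) = 10.31×64 + 4.72×11 + 56.11×28 + 3.46×75 = 659.84 + 51.92 + 1571.08 + 259.5 = 2542.34
ΣP(Period 1)Q(Period 1) = 8.35×64 + 4.44×11 + 66.77×28 + 3.70×75 = 534.4 + 48.84 + 1869.56 + 277.5 = 2730.3
link = 2542.34/2730.3 = 0.931158
Link Period 2→Period 3:
ΣP(Period 3)Q(Period 2) = 8.43×75 + 4.63×10 + 71.22×32 + 4.35×78 = 632.25 + 46.3 + 2279.04 + 339.3 = 3296.89
ΣP(Period 2)Q(Period 2) = 10.31×75 + 4.72×10 + 56.11×32 + 3.46×78 = 773.25 + 47.2 + 1795.52 + 269.88 = 2885.85
link = 3296.89/2885.85 = 1.142433
Chained index = 100 × 1.196333 × 0.931158 × 1.142433 = 127.2641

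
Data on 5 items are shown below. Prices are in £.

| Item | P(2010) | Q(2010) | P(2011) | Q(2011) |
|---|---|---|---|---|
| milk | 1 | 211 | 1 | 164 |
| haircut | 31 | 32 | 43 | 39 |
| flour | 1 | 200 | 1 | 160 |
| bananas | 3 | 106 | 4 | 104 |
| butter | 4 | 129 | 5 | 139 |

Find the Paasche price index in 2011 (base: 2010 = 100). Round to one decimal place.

Paasche price index uses current-period quantities as weights.
ΣP(2011)·Q(2011) = 1×164 + 43×39 + 1×160 + 4×104 + 5×139 = 164 + 1677 + 160 + 416 + 695 = 3112
ΣP(2010)·Q(2011) = 1×164 + 31×39 + 1×160 + 3×104 + 4×139 = 164 + 1209 + 160 + 312 + 556 = 2401
Index = 3112 / 2401 × 100 = 129.6127

129.6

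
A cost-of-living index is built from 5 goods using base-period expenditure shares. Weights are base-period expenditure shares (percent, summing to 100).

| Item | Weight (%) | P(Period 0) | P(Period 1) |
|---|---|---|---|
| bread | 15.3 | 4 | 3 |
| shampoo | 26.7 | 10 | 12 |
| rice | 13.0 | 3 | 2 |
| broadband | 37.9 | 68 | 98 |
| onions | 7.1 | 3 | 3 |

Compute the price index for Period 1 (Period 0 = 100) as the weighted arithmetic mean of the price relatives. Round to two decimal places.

113.90

bread: 15.3 × (3/4) = 15.3 × 0.750000 = 11.4750
shampoo: 26.7 × (12/10) = 26.7 × 1.200000 = 32.0400
rice: 13.0 × (2/3) = 13.0 × 0.666667 = 8.6667
broadband: 37.9 × (98/68) = 37.9 × 1.441176 = 54.6206
onions: 7.1 × (3/3) = 7.1 × 1.000000 = 7.1000
Index = Σ wᵢ·(p₁ᵢ/p₀ᵢ) = 11.4750 + 32.0400 + 8.6667 + 54.6206 + 7.1000 = 113.9023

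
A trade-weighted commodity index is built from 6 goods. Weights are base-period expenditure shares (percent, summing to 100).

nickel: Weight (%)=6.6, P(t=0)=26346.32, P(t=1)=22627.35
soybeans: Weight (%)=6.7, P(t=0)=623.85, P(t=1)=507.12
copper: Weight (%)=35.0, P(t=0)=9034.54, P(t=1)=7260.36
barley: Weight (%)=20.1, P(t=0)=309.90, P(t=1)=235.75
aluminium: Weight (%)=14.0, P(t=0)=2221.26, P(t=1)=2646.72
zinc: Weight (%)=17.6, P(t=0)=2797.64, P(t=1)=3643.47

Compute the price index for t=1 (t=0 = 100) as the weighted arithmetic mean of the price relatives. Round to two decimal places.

94.13

nickel: 6.6 × (22627.35/26346.32) = 6.6 × 0.858843 = 5.6684
soybeans: 6.7 × (507.12/623.85) = 6.7 × 0.812888 = 5.4463
copper: 35.0 × (7260.36/9034.54) = 35.0 × 0.803623 = 28.1268
barley: 20.1 × (235.75/309.90) = 20.1 × 0.760729 = 15.2907
aluminium: 14.0 × (2646.72/2221.26) = 14.0 × 1.191540 = 16.6816
zinc: 17.6 × (3643.47/2797.64) = 17.6 × 1.302337 = 22.9211
Index = Σ wᵢ·(p₁ᵢ/p₀ᵢ) = 5.6684 + 5.4463 + 28.1268 + 15.2907 + 16.6816 + 22.9211 = 94.1348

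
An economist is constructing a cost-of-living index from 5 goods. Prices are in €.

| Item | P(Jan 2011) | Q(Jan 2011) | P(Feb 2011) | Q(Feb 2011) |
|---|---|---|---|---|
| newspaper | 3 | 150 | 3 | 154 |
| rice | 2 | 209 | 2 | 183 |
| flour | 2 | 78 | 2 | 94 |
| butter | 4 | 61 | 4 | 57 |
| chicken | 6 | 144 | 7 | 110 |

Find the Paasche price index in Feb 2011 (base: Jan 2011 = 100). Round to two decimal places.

105.78

Paasche price index uses current-period quantities as weights.
ΣP(Feb 2011)·Q(Feb 2011) = 3×154 + 2×183 + 2×94 + 4×57 + 7×110 = 462 + 366 + 188 + 228 + 770 = 2014
ΣP(Jan 2011)·Q(Feb 2011) = 3×154 + 2×183 + 2×94 + 4×57 + 6×110 = 462 + 366 + 188 + 228 + 660 = 1904
Index = 2014 / 1904 × 100 = 105.7773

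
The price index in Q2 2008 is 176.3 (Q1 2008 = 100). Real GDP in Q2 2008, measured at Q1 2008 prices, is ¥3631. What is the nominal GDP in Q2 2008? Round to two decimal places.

6401.45

Nominal = Real × (Index/100) = 3631 × (176.3/100)
        = 3631 × 1.763 = 6401.4530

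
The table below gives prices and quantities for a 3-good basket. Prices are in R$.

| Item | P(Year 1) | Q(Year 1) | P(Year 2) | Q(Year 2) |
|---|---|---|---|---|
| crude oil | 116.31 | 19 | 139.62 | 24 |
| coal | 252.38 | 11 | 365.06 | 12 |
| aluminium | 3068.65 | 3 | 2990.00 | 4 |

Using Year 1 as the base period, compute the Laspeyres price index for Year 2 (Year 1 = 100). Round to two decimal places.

110.19

Laspeyres price index uses base-period quantities as weights.
ΣP(Year 2)·Q(Year 1) = 139.62×19 + 365.06×11 + 2990.00×3 = 2652.78 + 4015.66 + 8970 = 15638.44
ΣP(Year 1)·Q(Year 1) = 116.31×19 + 252.38×11 + 3068.65×3 = 2209.89 + 2776.18 + 9205.95 = 14192.02
Index = 15638.44 / 14192.02 × 100 = 110.1918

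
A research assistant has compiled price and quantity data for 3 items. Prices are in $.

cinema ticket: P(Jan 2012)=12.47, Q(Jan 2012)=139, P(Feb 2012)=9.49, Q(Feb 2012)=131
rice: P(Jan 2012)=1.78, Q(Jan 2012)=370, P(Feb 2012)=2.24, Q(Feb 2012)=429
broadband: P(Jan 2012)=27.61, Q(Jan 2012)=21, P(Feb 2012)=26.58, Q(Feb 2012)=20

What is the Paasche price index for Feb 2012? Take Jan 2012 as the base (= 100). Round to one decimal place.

Paasche price index uses current-period quantities as weights.
ΣP(Feb 2012)·Q(Feb 2012) = 9.49×131 + 2.24×429 + 26.58×20 = 1243.19 + 960.96 + 531.6 = 2735.75
ΣP(Jan 2012)·Q(Feb 2012) = 12.47×131 + 1.78×429 + 27.61×20 = 1633.57 + 763.62 + 552.2 = 2949.39
Index = 2735.75 / 2949.39 × 100 = 92.7565

92.8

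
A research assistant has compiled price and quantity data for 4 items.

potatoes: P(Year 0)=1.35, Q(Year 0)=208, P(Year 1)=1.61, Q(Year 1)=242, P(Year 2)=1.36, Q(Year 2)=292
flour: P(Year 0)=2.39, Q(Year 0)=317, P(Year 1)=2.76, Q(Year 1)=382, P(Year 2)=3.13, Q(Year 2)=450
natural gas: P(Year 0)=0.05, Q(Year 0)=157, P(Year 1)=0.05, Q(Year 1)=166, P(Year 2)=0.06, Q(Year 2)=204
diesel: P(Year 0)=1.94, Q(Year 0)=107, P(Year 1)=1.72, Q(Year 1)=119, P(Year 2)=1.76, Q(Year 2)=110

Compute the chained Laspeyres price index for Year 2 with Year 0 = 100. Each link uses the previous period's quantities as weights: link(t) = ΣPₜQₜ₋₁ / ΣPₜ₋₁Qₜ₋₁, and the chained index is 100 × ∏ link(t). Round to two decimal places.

117.68

Link Year 0→Year 1:
ΣP(Year 1)Q(Year 0) = 1.61×208 + 2.76×317 + 0.05×157 + 1.72×107 = 334.88 + 874.92 + 7.85 + 184.04 = 1401.69
ΣP(Year 0)Q(Year 0) = 1.35×208 + 2.39×317 + 0.05×157 + 1.94×107 = 280.8 + 757.63 + 7.85 + 207.58 = 1253.86
link = 1401.69/1253.86 = 1.117900
Link Year 1→Year 2:
ΣP(Year 2)Q(Year 1) = 1.36×242 + 3.13×382 + 0.06×166 + 1.76×119 = 329.12 + 1195.66 + 9.96 + 209.44 = 1744.18
ΣP(Year 1)Q(Year 1) = 1.61×242 + 2.76×382 + 0.05×166 + 1.72×119 = 389.62 + 1054.32 + 8.3 + 204.68 = 1656.92
link = 1744.18/1656.92 = 1.052664
Chained index = 100 × 1.117900 × 1.052664 = 117.6773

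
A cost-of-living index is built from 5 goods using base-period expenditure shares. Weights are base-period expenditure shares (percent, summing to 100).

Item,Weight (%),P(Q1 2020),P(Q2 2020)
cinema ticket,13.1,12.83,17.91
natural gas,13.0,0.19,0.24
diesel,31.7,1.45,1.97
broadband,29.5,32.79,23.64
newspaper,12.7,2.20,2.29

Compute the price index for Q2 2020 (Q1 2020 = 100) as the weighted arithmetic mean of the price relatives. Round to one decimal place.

cinema ticket: 13.1 × (17.91/12.83) = 13.1 × 1.395947 = 18.2869
natural gas: 13.0 × (0.24/0.19) = 13.0 × 1.263158 = 16.4211
diesel: 31.7 × (1.97/1.45) = 31.7 × 1.358621 = 43.0683
broadband: 29.5 × (23.64/32.79) = 29.5 × 0.720952 = 21.2681
newspaper: 12.7 × (2.29/2.20) = 12.7 × 1.040909 = 13.2195
Index = Σ wᵢ·(p₁ᵢ/p₀ᵢ) = 18.2869 + 16.4211 + 43.0683 + 21.2681 + 13.2195 = 112.2638

112.3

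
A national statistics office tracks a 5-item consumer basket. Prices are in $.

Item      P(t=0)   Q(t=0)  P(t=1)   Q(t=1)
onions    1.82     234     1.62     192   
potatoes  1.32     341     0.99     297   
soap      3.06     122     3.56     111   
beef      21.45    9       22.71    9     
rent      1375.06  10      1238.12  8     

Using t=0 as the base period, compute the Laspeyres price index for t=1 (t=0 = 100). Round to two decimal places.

90.41

Laspeyres price index uses base-period quantities as weights.
ΣP(t=1)·Q(t=0) = 1.62×234 + 0.99×341 + 3.56×122 + 22.71×9 + 1238.12×10 = 379.08 + 337.59 + 434.32 + 204.39 + 12381.2 = 13736.58
ΣP(t=0)·Q(t=0) = 1.82×234 + 1.32×341 + 3.06×122 + 21.45×9 + 1375.06×10 = 425.88 + 450.12 + 373.32 + 193.05 + 13750.6 = 15192.97
Index = 13736.58 / 15192.97 × 100 = 90.4141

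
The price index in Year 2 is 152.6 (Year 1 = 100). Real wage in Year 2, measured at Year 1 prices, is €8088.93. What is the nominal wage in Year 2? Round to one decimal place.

Nominal = Real × (Index/100) = 8088.93 × (152.6/100)
        = 8088.93 × 1.526 = 12343.7072

12343.7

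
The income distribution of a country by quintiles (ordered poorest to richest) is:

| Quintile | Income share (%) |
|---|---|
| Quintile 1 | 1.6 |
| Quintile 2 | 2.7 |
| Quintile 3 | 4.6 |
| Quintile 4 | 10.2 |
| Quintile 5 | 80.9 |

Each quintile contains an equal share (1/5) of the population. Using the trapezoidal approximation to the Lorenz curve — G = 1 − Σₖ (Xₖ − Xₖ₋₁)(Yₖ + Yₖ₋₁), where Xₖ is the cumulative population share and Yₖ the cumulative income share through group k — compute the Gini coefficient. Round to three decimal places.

Cumulative income shares Yₖ: 0.0160, 0.0430, 0.0890, 0.1910, 1.0000
Σ (Xₖ−Xₖ₋₁)(Yₖ+Yₖ₋₁) = (1/5)(0.0160+0.0000) + (1/5)(0.0430+0.0160) + (1/5)(0.0890+0.0430) + (1/5)(0.1910+0.0890) + (1/5)(1.0000+0.1910)
  = 0.0032 + 0.0118 + 0.0264 + 0.0560 + 0.2382 = 0.3356
G = 1 − 0.3356 = 0.6644

0.664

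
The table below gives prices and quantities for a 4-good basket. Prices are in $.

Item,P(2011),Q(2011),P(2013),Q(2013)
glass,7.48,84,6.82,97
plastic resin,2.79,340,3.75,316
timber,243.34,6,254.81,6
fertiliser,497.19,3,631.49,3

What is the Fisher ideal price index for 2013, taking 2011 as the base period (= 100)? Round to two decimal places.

Laspeyres component (base-period weights):
ΣP(2013)Q(2011) = 6.82×84 + 3.75×340 + 254.81×6 + 631.49×3 = 572.88 + 1275 + 1528.86 + 1894.47 = 5271.21
ΣP(2011)Q(2011) = 7.48×84 + 2.79×340 + 243.34×6 + 497.19×3 = 628.32 + 948.6 + 1460.04 + 1491.57 = 4528.53
L = 5271.21 / 4528.53 × 100 = 116.4000
Paasche component (current-period weights):
ΣP(2013)Q(2013) = 6.82×97 + 3.75×316 + 254.81×6 + 631.49×3 = 661.54 + 1185 + 1528.86 + 1894.47 = 5269.87
ΣP(2011)Q(2013) = 7.48×97 + 2.79×316 + 243.34×6 + 497.19×3 = 725.56 + 881.64 + 1460.04 + 1491.57 = 4558.81
P = 5269.87 / 4558.81 × 100 = 115.5975
Fisher = √(L × P) = √(116.4000 × 115.5975) = 115.9981

116.00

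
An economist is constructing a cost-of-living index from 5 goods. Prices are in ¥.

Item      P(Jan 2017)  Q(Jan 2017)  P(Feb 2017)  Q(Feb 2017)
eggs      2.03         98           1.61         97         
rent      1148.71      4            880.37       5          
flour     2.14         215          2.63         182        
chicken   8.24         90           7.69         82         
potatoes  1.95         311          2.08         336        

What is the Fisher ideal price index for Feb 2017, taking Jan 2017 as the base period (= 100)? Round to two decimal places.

83.84

Laspeyres component (base-period weights):
ΣP(Feb 2017)Q(Jan 2017) = 1.61×98 + 880.37×4 + 2.63×215 + 7.69×90 + 2.08×311 = 157.78 + 3521.48 + 565.45 + 692.1 + 646.88 = 5583.69
ΣP(Jan 2017)Q(Jan 2017) = 2.03×98 + 1148.71×4 + 2.14×215 + 8.24×90 + 1.95×311 = 198.94 + 4594.84 + 460.1 + 741.6 + 606.45 = 6601.93
L = 5583.69 / 6601.93 × 100 = 84.5766
Paasche component (current-period weights):
ΣP(Feb 2017)Q(Feb 2017) = 1.61×97 + 880.37×5 + 2.63×182 + 7.69×82 + 2.08×336 = 156.17 + 4401.85 + 478.66 + 630.58 + 698.88 = 6366.14
ΣP(Jan 2017)Q(Feb 2017) = 2.03×97 + 1148.71×5 + 2.14×182 + 8.24×82 + 1.95×336 = 196.91 + 5743.55 + 389.48 + 675.68 + 655.2 = 7660.82
P = 6366.14 / 7660.82 × 100 = 83.1000
Fisher = √(L × P) = √(84.5766 × 83.1000) = 83.8351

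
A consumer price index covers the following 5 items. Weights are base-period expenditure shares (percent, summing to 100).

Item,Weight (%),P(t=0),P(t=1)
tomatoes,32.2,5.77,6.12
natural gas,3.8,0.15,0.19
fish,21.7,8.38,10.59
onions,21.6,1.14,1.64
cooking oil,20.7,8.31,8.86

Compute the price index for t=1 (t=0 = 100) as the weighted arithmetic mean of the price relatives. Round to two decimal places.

tomatoes: 32.2 × (6.12/5.77) = 32.2 × 1.060659 = 34.1532
natural gas: 3.8 × (0.19/0.15) = 3.8 × 1.266667 = 4.8133
fish: 21.7 × (10.59/8.38) = 21.7 × 1.263723 = 27.4228
onions: 21.6 × (1.64/1.14) = 21.6 × 1.438596 = 31.0737
cooking oil: 20.7 × (8.86/8.31) = 20.7 × 1.066185 = 22.0700
Index = Σ wᵢ·(p₁ᵢ/p₀ᵢ) = 34.1532 + 4.8133 + 27.4228 + 31.0737 + 22.0700 = 119.5331

119.53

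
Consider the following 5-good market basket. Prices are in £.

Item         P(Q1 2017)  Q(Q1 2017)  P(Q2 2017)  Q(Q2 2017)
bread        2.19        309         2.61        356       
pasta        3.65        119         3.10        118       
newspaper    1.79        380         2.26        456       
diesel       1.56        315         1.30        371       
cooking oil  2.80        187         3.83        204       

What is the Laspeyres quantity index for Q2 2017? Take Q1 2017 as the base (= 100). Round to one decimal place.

113.2

Laspeyres quantity index uses base-period prices as weights.
ΣP(Q1 2017)·Q(Q2 2017) = 2.19×356 + 3.65×118 + 1.79×456 + 1.56×371 + 2.80×204 = 779.64 + 430.7 + 816.24 + 578.76 + 571.2 = 3176.54
ΣP(Q1 2017)·Q(Q1 2017) = 2.19×309 + 3.65×119 + 1.79×380 + 1.56×315 + 2.80×187 = 676.71 + 434.35 + 680.2 + 491.4 + 523.6 = 2806.26
Index = 3176.54 / 2806.26 × 100 = 113.1948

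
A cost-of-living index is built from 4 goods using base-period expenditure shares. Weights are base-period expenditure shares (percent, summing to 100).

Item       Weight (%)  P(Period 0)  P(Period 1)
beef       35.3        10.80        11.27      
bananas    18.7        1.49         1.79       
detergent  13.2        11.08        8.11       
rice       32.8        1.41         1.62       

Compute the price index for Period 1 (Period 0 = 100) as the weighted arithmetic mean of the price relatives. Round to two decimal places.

beef: 35.3 × (11.27/10.80) = 35.3 × 1.043519 = 36.8362
bananas: 18.7 × (1.79/1.49) = 18.7 × 1.201342 = 22.4651
detergent: 13.2 × (8.11/11.08) = 13.2 × 0.731949 = 9.6617
rice: 32.8 × (1.62/1.41) = 32.8 × 1.148936 = 37.6851
Index = Σ wᵢ·(p₁ᵢ/p₀ᵢ) = 36.8362 + 22.4651 + 9.6617 + 37.6851 = 106.6481

106.65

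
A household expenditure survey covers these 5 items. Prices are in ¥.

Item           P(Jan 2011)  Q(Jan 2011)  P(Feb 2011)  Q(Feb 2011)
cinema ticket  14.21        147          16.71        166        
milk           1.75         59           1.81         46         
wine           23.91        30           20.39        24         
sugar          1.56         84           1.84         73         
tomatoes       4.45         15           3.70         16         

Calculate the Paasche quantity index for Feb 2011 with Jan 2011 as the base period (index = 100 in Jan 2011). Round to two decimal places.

104.58

Paasche quantity index uses current-period prices as weights.
ΣP(Feb 2011)·Q(Feb 2011) = 16.71×166 + 1.81×46 + 20.39×24 + 1.84×73 + 3.70×16 = 2773.86 + 83.26 + 489.36 + 134.32 + 59.2 = 3540
ΣP(Feb 2011)·Q(Jan 2011) = 16.71×147 + 1.81×59 + 20.39×30 + 1.84×84 + 3.70×15 = 2456.37 + 106.79 + 611.7 + 154.56 + 55.5 = 3384.92
Index = 3540 / 3384.92 × 100 = 104.5815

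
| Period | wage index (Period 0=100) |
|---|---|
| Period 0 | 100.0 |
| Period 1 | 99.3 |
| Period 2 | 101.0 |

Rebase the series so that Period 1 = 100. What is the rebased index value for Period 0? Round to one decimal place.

100.7

Rebased(Period 0) = 100.0 / 99.3 × 100 = 100.7049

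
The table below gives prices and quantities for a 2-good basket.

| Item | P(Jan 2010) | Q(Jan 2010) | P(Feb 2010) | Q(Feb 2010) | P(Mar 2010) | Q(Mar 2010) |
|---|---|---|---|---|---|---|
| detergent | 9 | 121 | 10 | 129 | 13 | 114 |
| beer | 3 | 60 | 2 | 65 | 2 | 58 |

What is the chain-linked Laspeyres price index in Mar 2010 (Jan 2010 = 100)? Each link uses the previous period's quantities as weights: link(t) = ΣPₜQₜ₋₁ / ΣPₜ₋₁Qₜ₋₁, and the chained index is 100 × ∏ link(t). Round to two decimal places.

Link Jan 2010→Feb 2010:
ΣP(Feb 2010)Q(Jan 2010) = 10×121 + 2×60 = 1210 + 120 = 1330
ΣP(Jan 2010)Q(Jan 2010) = 9×121 + 3×60 = 1089 + 180 = 1269
link = 1330/1269 = 1.048069
Link Feb 2010→Mar 2010:
ΣP(Mar 2010)Q(Feb 2010) = 13×129 + 2×65 = 1677 + 130 = 1807
ΣP(Feb 2010)Q(Feb 2010) = 10×129 + 2×65 = 1290 + 130 = 1420
link = 1807/1420 = 1.272535
Chained index = 100 × 1.048069 × 1.272535 = 133.3705

133.37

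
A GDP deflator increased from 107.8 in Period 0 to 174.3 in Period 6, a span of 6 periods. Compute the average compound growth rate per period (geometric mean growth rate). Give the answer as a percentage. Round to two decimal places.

Growth factor = (174.3/107.8)^(1/6) = (1.616883)^(1/6) = 1.083377
Growth rate = 1.083377 − 1 = 0.083377 = 8.3377%

8.34%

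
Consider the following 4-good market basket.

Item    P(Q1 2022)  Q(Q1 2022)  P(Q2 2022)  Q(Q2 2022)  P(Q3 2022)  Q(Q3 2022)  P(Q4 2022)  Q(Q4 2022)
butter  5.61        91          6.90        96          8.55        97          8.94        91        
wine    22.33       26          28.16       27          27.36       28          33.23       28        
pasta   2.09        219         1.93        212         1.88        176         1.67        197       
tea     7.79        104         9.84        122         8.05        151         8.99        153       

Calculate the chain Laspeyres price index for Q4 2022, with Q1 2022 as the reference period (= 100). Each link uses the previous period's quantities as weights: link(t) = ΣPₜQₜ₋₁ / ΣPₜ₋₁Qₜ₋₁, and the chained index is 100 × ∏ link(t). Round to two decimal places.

126.61

Link Q1 2022→Q2 2022:
ΣP(Q2 2022)Q(Q1 2022) = 6.90×91 + 28.16×26 + 1.93×219 + 9.84×104 = 627.9 + 732.16 + 422.67 + 1023.36 = 2806.09
ΣP(Q1 2022)Q(Q1 2022) = 5.61×91 + 22.33×26 + 2.09×219 + 7.79×104 = 510.51 + 580.58 + 457.71 + 810.16 = 2358.96
link = 2806.09/2358.96 = 1.189545
Link Q2 2022→Q3 2022:
ΣP(Q3 2022)Q(Q2 2022) = 8.55×96 + 27.36×27 + 1.88×212 + 8.05×122 = 820.8 + 738.72 + 398.56 + 982.1 = 2940.18
ΣP(Q2 2022)Q(Q2 2022) = 6.90×96 + 28.16×27 + 1.93×212 + 9.84×122 = 662.4 + 760.32 + 409.16 + 1200.48 = 3032.36
link = 2940.18/3032.36 = 0.969601
Link Q3 2022→Q4 2022:
ΣP(Q4 2022)Q(Q3 2022) = 8.94×97 + 33.23×28 + 1.67×176 + 8.99×151 = 867.18 + 930.44 + 293.92 + 1357.49 = 3449.03
ΣP(Q3 2022)Q(Q3 2022) = 8.55×97 + 27.36×28 + 1.88×176 + 8.05×151 = 829.35 + 766.08 + 330.88 + 1215.55 = 3141.86
link = 3449.03/3141.86 = 1.097767
Chained index = 100 × 1.189545 × 0.969601 × 1.097767 = 126.6148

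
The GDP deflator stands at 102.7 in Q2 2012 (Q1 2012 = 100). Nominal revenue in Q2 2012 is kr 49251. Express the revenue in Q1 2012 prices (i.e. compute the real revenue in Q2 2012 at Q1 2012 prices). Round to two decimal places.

Real = Nominal ÷ (Index/100) = 49251 ÷ (102.7/100)
     = 49251 ÷ 1.027 = 47956.1831

47956.18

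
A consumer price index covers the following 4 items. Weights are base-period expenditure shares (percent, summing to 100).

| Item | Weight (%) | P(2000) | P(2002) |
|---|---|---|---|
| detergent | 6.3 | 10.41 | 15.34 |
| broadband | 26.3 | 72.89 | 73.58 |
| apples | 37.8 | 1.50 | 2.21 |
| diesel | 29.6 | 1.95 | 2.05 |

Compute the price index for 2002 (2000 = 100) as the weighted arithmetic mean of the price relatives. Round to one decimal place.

122.6

detergent: 6.3 × (15.34/10.41) = 6.3 × 1.473583 = 9.2836
broadband: 26.3 × (73.58/72.89) = 26.3 × 1.009466 = 26.5490
apples: 37.8 × (2.21/1.50) = 37.8 × 1.473333 = 55.6920
diesel: 29.6 × (2.05/1.95) = 29.6 × 1.051282 = 31.1179
Index = Σ wᵢ·(p₁ᵢ/p₀ᵢ) = 9.2836 + 26.5490 + 55.6920 + 31.1179 = 122.6425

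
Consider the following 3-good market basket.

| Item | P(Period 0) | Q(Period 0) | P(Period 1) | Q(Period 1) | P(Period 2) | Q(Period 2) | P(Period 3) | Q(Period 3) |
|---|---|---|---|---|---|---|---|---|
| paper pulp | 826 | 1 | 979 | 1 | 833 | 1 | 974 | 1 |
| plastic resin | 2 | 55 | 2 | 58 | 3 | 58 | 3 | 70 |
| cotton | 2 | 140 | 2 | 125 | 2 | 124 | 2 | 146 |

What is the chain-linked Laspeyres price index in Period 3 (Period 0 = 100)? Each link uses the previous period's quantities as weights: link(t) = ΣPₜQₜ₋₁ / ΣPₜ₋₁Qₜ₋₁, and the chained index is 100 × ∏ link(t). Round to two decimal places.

Link Period 0→Period 1:
ΣP(Period 1)Q(Period 0) = 979×1 + 2×55 + 2×140 = 979 + 110 + 280 = 1369
ΣP(Period 0)Q(Period 0) = 826×1 + 2×55 + 2×140 = 826 + 110 + 280 = 1216
link = 1369/1216 = 1.125822
Link Period 1→Period 2:
ΣP(Period 2)Q(Period 1) = 833×1 + 3×58 + 2×125 = 833 + 174 + 250 = 1257
ΣP(Period 1)Q(Period 1) = 979×1 + 2×58 + 2×125 = 979 + 116 + 250 = 1345
link = 1257/1345 = 0.934572
Link Period 2→Period 3:
ΣP(Period 3)Q(Period 2) = 974×1 + 3×58 + 2×124 = 974 + 174 + 248 = 1396
ΣP(Period 2)Q(Period 2) = 833×1 + 3×58 + 2×124 = 833 + 174 + 248 = 1255
link = 1396/1255 = 1.112351
Chained index = 100 × 1.125822 × 0.934572 × 1.112351 = 117.0374

117.04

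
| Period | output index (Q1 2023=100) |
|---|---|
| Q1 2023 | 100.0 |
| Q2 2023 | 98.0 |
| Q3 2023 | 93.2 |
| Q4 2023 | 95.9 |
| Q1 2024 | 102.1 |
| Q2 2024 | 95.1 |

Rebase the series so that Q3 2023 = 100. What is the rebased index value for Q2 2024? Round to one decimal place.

Rebased(Q2 2024) = 95.1 / 93.2 × 100 = 102.0386

102.0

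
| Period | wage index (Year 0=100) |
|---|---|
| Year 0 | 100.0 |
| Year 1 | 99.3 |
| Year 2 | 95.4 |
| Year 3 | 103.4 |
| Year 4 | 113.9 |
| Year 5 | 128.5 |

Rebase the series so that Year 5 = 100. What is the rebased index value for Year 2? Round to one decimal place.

74.2

Rebased(Year 2) = 95.4 / 128.5 × 100 = 74.2412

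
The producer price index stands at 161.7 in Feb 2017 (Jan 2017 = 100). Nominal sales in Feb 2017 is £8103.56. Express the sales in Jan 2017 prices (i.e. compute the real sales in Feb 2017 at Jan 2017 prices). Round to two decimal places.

Real = Nominal ÷ (Index/100) = 8103.56 ÷ (161.7/100)
     = 8103.56 ÷ 1.617 = 5011.4780

5011.48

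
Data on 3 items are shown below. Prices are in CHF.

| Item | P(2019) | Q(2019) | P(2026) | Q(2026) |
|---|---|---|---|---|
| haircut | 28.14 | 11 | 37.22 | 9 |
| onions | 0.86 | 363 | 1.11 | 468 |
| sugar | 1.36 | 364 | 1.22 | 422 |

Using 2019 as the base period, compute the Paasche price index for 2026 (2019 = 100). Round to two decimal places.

Paasche price index uses current-period quantities as weights.
ΣP(2026)·Q(2026) = 37.22×9 + 1.11×468 + 1.22×422 = 334.98 + 519.48 + 514.84 = 1369.3
ΣP(2019)·Q(2026) = 28.14×9 + 0.86×468 + 1.36×422 = 253.26 + 402.48 + 573.92 = 1229.66
Index = 1369.3 / 1229.66 × 100 = 111.3560

111.36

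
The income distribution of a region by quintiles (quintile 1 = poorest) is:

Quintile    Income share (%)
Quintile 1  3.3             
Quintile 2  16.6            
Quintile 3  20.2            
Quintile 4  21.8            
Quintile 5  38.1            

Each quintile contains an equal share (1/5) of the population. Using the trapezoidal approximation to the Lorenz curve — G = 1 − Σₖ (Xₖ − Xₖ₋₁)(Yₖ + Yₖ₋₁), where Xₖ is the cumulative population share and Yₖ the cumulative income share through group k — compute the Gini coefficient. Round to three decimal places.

Cumulative income shares Yₖ: 0.0330, 0.1990, 0.4010, 0.6190, 1.0000
Σ (Xₖ−Xₖ₋₁)(Yₖ+Yₖ₋₁) = (1/5)(0.0330+0.0000) + (1/5)(0.1990+0.0330) + (1/5)(0.4010+0.1990) + (1/5)(0.6190+0.4010) + (1/5)(1.0000+0.6190)
  = 0.0066 + 0.0464 + 0.1200 + 0.2040 + 0.3238 = 0.7008
G = 1 − 0.7008 = 0.2992

0.299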